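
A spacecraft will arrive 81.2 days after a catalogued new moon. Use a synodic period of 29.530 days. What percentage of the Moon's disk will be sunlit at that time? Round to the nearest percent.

81.2/29.530 = 2.750 lunations, so 2 complete cycles and 22.14 d into the next.
Phase angle: θ = 360°·(22.14 d)/(29.530 d) = 269.9°.
Illuminated fraction = (1 − cos 269.9°)/2 = (1 − (-0.002))/2 ≈ 0.501, so 50%.

50%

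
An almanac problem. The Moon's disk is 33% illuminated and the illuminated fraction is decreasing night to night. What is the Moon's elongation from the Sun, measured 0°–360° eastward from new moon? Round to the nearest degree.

cos θ = 1 − 2f = 0.340, giving a principal value of 70.1°.
Since the Moon is past full (waning), take the reflex angle: θ = 360° − 70.1° = 289.9°.

290°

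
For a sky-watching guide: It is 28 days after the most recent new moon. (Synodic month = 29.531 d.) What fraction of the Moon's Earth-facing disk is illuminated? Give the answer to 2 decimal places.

0.03

The Moon has covered 28/29.531 of its cycle, so θ ≈ 360° × 28/29.531 = 341.3°.
cos 341.3° = 0.947, so f = (1 − 0.947)/2 = 0.026.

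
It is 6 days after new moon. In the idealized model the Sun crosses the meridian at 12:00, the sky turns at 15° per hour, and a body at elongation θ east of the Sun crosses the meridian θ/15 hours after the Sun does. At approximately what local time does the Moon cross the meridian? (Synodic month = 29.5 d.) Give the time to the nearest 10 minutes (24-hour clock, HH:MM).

16:50

Phase angle: θ = 360°·(6 d)/(29.5 d) = 73.2°.
At 15° of sky rotation per hour, 73.2° corresponds to a 4.88 h lag.
12:00 + 4.881 h ≈ 16:53 → 16:50 to the nearest ten minutes.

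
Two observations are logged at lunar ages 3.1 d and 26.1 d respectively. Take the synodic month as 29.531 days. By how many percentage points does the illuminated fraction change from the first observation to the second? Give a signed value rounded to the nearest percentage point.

+2 percentage points

θ₁ = 360° × 3.1/29.531 = 37.8°, f₁ = (1 − cos θ₁)/2 = 0.105.
θ₂ = 360° × 26.1/29.531 = 318.2°, f₂ = (1 − cos θ₂)/2 = 0.127.
Change = f₂ − f₁ = +0.023 → +2 percentage points.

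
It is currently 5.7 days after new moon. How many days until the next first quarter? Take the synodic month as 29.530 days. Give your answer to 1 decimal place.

1.7 days

First quarter is 0.25 of the way through the cycle: age 0.25 × 29.530 = 7.383 d.
That is 7.383 − 5.7 = 1.683 days ahead.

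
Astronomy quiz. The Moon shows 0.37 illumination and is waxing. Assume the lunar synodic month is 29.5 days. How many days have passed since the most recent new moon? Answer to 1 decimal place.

Invert f = (1 − cos θ)/2 to get cos θ = 1 − 2(0.37) = 0.260, hence θ₀ = arccos 0.260 = 74.9°.
Before full moon the principal value applies: θ = 74.9°.
At 360°/29.5 d per day, 74.9° corresponds to 6.14 days.

6.1 days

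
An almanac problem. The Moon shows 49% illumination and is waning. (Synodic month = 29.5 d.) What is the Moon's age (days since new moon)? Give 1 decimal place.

22.2 days

Invert f = (1 − cos θ)/2 to get cos θ = 1 − 2(0.49) = 0.020, hence θ₀ = arccos 0.020 = 88.9°.
A waning Moon lies in 180°–360°, so θ = 360° − 88.9° = 271.1°.
At 360°/29.5 d per day, 271.1° corresponds to 22.22 days.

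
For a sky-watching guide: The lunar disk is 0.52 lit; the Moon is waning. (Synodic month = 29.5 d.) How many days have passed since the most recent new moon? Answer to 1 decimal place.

cos θ = 1 − 2f = -0.040, giving a principal value of 92.3°.
Since the Moon is past full (waning), take the reflex angle: θ = 360° − 92.3° = 267.7°.
At 360°/29.5 d per day, 267.7° corresponds to 21.94 days.

21.9 days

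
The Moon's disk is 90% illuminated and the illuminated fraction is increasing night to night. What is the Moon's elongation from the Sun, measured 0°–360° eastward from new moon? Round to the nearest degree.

Invert f = (1 − cos θ)/2 to get cos θ = 1 − 2(0.90) = -0.800, hence θ₀ = arccos -0.800 = 143.1°.
Waxing ⇒ before full, so θ = 143.1°.

143°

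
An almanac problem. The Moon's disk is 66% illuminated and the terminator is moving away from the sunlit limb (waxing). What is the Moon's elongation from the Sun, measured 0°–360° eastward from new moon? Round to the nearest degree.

109°

cos θ = 1 − 2f = -0.320, giving a principal value of 108.7°.
The Moon is waxing (0°–180°), so θ = 108.7° directly.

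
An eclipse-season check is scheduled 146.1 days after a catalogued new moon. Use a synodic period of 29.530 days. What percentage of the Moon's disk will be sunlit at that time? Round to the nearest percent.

146.1/29.530 = 4.948 lunations, so 4 complete cycles and 27.98 d into the next.
The Moon has covered 27.98/29.530 of its cycle, so θ ≈ 360° × 27.98/29.530 = 341.1°.
cos 341.1° = 0.946, so f = (1 − 0.946)/2 = 0.027, so 3%.

3%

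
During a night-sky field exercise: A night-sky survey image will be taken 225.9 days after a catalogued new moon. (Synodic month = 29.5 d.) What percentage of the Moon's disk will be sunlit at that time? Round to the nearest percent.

Reduce mod P: 225.9 − 7×29.5 = 19.40 d into the current lunation.
The Moon has covered 19.40/29.5 of its cycle, so θ ≈ 360° × 19.40/29.5 = 236.7°.
Illuminated fraction = (1 − cos 236.7°)/2 = (1 − (-0.548))/2 ≈ 0.774, so 77%.

77%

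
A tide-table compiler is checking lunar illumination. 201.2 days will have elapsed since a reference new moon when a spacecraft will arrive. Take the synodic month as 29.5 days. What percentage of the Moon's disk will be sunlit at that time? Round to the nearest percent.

29%

201.2 d spans 6 complete synodic months (6 × 29.5 = 177.00 d) plus 24.20 d.
Phase angle: θ = 360°·(24.20 d)/(29.5 d) = 295.3°.
Illuminated fraction = (1 − cos 295.3°)/2 = (1 − 0.428)/2 ≈ 0.286, so 29%.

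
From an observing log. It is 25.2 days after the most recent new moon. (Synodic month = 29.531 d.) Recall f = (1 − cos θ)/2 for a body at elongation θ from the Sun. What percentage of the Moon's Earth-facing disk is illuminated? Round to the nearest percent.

20%

Phase angle: θ = 360°·(25.2 d)/(29.531 d) = 307.2°.
Illuminated fraction = (1 − cos 307.2°)/2 = (1 − 0.605)/2 ≈ 0.198, so 20%.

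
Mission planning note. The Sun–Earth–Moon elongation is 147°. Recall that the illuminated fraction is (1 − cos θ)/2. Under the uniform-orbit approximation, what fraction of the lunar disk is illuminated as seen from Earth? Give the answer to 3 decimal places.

0.919

cos 147° = (-0.839), so f = (1 − (-0.839))/2 = 0.919.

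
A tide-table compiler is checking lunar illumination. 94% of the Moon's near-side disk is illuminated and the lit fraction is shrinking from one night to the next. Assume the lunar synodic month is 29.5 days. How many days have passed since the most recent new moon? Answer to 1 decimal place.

Invert f = (1 − cos θ)/2 to get cos θ = 1 − 2(0.94) = -0.880, hence θ₀ = arccos -0.880 = 151.6°.
A waning Moon lies in 180°–360°, so θ = 360° − 151.6° = 208.4°.
Age = 29.5 × 208.4°/360° ≈ 17.07 days.

17.1 days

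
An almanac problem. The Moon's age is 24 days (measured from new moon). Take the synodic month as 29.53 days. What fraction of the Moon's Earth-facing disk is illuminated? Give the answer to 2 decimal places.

The Moon has covered 24/29.53 of its cycle, so θ ≈ 360° × 24/29.53 = 292.6°.
cos 292.6° = 0.384, so f = (1 − 0.384)/2 = 0.308.

0.31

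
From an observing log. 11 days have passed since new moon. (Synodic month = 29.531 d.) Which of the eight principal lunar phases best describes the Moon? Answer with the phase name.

waxing gibbous

θ ≈ 360° × 11/29.531 = 134°, which falls in the waxing gibbous sector.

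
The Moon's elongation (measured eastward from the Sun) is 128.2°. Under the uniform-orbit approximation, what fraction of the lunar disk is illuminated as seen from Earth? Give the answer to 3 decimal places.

0.809

Half-versine of 128.2°: (1 − (-0.618))/2 = 0.809.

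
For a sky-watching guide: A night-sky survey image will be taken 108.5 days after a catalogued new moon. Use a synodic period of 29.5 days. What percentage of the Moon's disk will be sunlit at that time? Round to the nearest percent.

108.5/29.5 = 3.678 lunations, so 3 complete cycles and 20.00 d into the next.
The Moon has covered 20.00/29.5 of its cycle, so θ ≈ 360° × 20.00/29.5 = 244.1°.
Illuminated fraction = (1 − cos 244.1°)/2 = (1 − (-0.437))/2 ≈ 0.719, so 72%.

72%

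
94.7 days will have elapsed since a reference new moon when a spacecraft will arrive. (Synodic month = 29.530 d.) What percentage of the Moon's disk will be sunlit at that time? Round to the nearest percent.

37%

Reduce mod P: 94.7 − 3×29.530 = 6.11 d into the current lunation.
The Moon has covered 6.11/29.530 of its cycle, so θ ≈ 360° × 6.11/29.530 = 74.5°.
cos 74.5° = 0.267, so f = (1 − 0.267)/2 = 0.366, so 37%.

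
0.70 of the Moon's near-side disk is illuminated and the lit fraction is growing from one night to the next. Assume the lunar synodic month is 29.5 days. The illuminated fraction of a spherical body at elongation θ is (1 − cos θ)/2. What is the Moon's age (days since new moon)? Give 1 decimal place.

9.3 days

Invert f = (1 − cos θ)/2 to get cos θ = 1 − 2(0.70) = -0.400, hence θ₀ = arccos -0.400 = 113.6°.
Waxing ⇒ before full, so θ = 113.6°.
At 360°/29.5 d per day, 113.6° corresponds to 9.31 days.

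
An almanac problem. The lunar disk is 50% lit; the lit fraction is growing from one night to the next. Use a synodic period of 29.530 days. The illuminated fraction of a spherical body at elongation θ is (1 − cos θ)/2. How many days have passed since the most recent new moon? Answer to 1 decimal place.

Invert f = (1 − cos θ)/2 to get cos θ = 1 − 2(0.50) = 0.000, hence θ₀ = arccos 0.000 = 90.0°.
Before full moon the principal value applies: θ = 90.0°.
That fraction of the synodic month is 90.0/360 × 29.530 d ≈ 7.38 d.

7.4 days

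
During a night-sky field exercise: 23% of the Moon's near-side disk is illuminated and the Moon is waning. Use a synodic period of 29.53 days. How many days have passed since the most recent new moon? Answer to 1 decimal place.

24.8 days

cos θ = 1 − 2f = 0.540, giving a principal value of 57.3°.
A waning Moon lies in 180°–360°, so θ = 360° − 57.3° = 302.7°.
At 360°/29.53 d per day, 302.7° corresponds to 24.83 days.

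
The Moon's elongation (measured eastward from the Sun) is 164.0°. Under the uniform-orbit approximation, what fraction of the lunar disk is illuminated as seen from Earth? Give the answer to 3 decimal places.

f = (1 − cos 164.0°)/2 = (1 − (-0.961))/2 ≈ 0.981.

0.981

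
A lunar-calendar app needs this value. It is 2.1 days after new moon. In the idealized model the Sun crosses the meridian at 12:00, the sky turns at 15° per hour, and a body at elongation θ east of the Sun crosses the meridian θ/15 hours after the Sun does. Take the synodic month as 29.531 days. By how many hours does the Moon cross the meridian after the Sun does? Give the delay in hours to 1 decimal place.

The Moon has covered 2.1/29.531 of its cycle, so θ ≈ 360° × 2.1/29.531 = 25.6°.
The Moon trails the Sun by θ/15 = 25.6/15 ≈ 1.71 hours.
So the Moon crosses the meridian 1.71 h after the Sun.

1.7 h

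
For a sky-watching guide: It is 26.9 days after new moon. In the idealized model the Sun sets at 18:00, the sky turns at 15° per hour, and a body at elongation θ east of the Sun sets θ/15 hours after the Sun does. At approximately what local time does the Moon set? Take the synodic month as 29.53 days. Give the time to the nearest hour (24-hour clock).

Phase angle: θ = 360°·(26.9 d)/(29.53 d) = 327.9°.
At 15° of sky rotation per hour, 327.9° corresponds to a 21.86 h lag.
18:00 + 21.86 h ≈ 15:52 → 16:00 to the nearest hour.

16:00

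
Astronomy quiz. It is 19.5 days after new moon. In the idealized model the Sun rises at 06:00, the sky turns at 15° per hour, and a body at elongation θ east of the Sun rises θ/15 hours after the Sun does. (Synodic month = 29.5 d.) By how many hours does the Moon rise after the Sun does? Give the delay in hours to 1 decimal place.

Elongation θ = 360° × 19.5/29.5 ≈ 238.0°.
At 15° of sky rotation per hour, 238.0° corresponds to a 15.86 h lag.
So the Moon rises 15.86 h after the Sun.

15.9 h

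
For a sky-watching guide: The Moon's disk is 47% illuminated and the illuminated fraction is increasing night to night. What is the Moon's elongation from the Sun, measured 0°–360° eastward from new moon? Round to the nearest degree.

87°

cos θ = 1 − 2f = 0.060, giving a principal value of 86.6°.
The Moon is waxing (0°–180°), so θ = 86.6° directly.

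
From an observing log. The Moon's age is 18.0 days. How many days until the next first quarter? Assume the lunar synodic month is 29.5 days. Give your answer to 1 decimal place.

18.9 days

First quarter occurs at elongation 90°, i.e. at age 29.5 × 90/360 = 7.375 d.
Already past this cycle's first quarter; the next is at 7.375 + 29.5 = 36.875 d, so 36.875 − 18.0 = 18.875 days.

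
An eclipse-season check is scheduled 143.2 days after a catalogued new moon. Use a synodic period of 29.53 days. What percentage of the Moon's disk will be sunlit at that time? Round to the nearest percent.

21%

143.2/29.53 = 4.849 lunations, so 4 complete cycles and 25.08 d into the next.
The Moon has covered 25.08/29.53 of its cycle, so θ ≈ 360° × 25.08/29.53 = 305.8°.
Illuminated fraction = (1 − cos 305.8°)/2 = (1 − 0.584)/2 ≈ 0.208, so 21%.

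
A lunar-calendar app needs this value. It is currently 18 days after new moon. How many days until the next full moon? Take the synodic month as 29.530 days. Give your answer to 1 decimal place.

26.3 days

Full moon occurs at elongation 180°, i.e. at age 29.530 × 180/360 = 14.765 d.
This lunation's full moon (14.765 d) has passed, so add one period: 44.295 − 18 = 26.295 days.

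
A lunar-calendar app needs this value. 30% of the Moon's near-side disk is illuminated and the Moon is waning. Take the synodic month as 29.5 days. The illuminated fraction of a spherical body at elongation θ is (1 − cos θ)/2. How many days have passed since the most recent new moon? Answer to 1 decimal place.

Invert f = (1 − cos θ)/2 to get cos θ = 1 − 2(0.30) = 0.400, hence θ₀ = arccos 0.400 = 66.4°.
Waning ⇒ past full, so θ = 360° − 66.4° = 293.6°.
That fraction of the synodic month is 293.6/360 × 29.5 d ≈ 24.06 d.

24.1 days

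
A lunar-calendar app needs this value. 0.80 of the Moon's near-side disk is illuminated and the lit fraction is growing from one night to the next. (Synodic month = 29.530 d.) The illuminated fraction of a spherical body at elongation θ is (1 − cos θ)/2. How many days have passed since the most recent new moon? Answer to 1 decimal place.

10.4 days

cos θ = 1 − 2f = -0.600, giving a principal value of 126.9°.
Waxing ⇒ before full, so θ = 126.9°.
That fraction of the synodic month is 126.9/360 × 29.530 d ≈ 10.41 d.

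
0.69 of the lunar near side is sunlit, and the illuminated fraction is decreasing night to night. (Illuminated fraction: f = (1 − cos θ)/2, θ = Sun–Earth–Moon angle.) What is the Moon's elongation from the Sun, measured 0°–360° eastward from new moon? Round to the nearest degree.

248°

From f = (1 − cos θ)/2: cos θ = 1 − 2×0.69 = -0.380; arccos → 112.3°.
A waning Moon lies in 180°–360°, so θ = 360° − 112.3° = 247.7°.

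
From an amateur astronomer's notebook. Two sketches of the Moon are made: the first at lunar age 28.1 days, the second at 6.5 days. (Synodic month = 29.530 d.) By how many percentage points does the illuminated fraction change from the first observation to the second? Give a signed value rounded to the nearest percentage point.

+38 pp

θ₁ = 360° × 28.1/29.530 = 342.6°, f₁ = (1 − cos θ₁)/2 = 0.023.
θ₂ = 360° × 6.5/29.530 = 79.2°, f₂ = (1 − cos θ₂)/2 = 0.407.
Change = f₂ − f₁ = +0.384 → +38 percentage points.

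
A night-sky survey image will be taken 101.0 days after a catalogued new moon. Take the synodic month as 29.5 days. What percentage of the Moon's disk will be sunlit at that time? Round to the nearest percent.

101.0/29.5 = 3.424 lunations, so 3 complete cycles and 12.50 d into the next.
Phase angle: θ = 360°·(12.50 d)/(29.5 d) = 152.5°.
With cos θ = (-0.887), the lit fraction is (1 − (-0.887))/2 ≈ 0.944, so 94%.

94%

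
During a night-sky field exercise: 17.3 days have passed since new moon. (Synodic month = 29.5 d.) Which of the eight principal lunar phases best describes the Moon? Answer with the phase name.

θ ≈ 360° × 17.3/29.5 = 211°, which falls in the waning gibbous sector.

waning gibbous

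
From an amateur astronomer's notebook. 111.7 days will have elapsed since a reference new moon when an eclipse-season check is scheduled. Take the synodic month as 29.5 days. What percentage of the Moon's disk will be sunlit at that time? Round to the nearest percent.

39%

111.7/29.5 = 3.786 lunations, so 3 complete cycles and 23.20 d into the next.
Elongation θ = 360° × 23.20/29.5 ≈ 283.1°.
Illuminated fraction = (1 − cos 283.1°)/2 = (1 − 0.227)/2 ≈ 0.387, so 39%.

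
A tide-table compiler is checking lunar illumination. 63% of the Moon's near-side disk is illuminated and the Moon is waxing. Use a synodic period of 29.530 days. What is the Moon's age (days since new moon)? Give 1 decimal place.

Invert f = (1 − cos θ)/2 to get cos θ = 1 − 2(0.63) = -0.260, hence θ₀ = arccos -0.260 = 105.1°.
Before full moon the principal value applies: θ = 105.1°.
At 360°/29.530 d per day, 105.1° corresponds to 8.62 days.

8.6 days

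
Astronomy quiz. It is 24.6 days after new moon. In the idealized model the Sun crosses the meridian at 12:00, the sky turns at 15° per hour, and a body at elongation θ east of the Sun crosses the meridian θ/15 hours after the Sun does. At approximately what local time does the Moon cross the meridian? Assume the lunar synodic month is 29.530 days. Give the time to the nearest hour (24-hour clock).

Elongation θ = 360° × 24.6/29.530 ≈ 299.9°.
The Moon trails the Sun by θ/15 = 299.9/15 ≈ 19.99 hours.
12:00 + 19.99 h ≈ 08:00 → 08:00 to the nearest hour.

08:00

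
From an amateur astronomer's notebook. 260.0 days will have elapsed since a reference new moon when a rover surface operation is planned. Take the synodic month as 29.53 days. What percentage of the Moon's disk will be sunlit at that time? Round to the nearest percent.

33%

260.0/29.53 = 8.805 lunations, so 8 complete cycles and 23.76 d into the next.
Phase angle: θ = 360°·(23.76 d)/(29.53 d) = 289.7°.
With cos θ = 0.336, the lit fraction is (1 − 0.336)/2 ≈ 0.332, so 33%.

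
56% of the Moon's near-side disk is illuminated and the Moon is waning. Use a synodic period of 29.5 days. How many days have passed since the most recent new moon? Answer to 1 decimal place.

cos θ = 1 − 2f = -0.120, giving a principal value of 96.9°.
A waning Moon lies in 180°–360°, so θ = 360° − 96.9° = 263.1°.
Age = 29.5 × 263.1°/360° ≈ 21.56 days.

21.6 days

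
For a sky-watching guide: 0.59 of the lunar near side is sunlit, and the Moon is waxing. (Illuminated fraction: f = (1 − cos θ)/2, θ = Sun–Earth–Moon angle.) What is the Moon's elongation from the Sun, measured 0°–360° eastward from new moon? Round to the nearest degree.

100°

From f = (1 − cos θ)/2: cos θ = 1 − 2×0.59 = -0.180; arccos → 100.4°.
The Moon is waxing (0°–180°), so θ = 100.4° directly.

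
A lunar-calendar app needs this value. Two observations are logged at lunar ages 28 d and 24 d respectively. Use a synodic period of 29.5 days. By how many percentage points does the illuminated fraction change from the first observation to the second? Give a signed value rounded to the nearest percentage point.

+28 pp

θ₁ = 360° × 28/29.5 = 341.7°, f₁ = (1 − cos θ₁)/2 = 0.025.
θ₂ = 360° × 24/29.5 = 292.9°, f₂ = (1 − cos θ₂)/2 = 0.306.
Change = f₂ − f₁ = +0.280 → +28 percentage points.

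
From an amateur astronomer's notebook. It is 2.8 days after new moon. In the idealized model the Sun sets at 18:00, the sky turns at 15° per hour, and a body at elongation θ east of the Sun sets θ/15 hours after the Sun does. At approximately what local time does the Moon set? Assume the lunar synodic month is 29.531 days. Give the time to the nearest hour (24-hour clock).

20:00

Phase angle: θ = 360°·(2.8 d)/(29.531 d) = 34.1°.
The Moon trails the Sun by θ/15 = 34.1/15 ≈ 2.28 hours.
18:00 + 2.28 h ≈ 20:17 → 20:00 to the nearest hour.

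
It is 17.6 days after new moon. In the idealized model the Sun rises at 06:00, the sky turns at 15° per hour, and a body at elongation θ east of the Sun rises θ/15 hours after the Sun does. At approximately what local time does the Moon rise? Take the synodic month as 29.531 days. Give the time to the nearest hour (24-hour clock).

20:00

Phase angle: θ = 360°·(17.6 d)/(29.531 d) = 214.6°.
At 15° of sky rotation per hour, 214.6° corresponds to a 14.30 h lag.
06:00 + 14.30 h ≈ 20:18 → 20:00 to the nearest hour.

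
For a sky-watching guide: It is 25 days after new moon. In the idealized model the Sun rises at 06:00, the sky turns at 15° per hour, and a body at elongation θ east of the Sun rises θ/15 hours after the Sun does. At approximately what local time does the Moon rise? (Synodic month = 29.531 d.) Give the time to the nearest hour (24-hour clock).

02:00

Phase angle: θ = 360°·(25 d)/(29.531 d) = 304.8°.
At 15° of sky rotation per hour, 304.8° corresponds to a 20.32 h lag.
06:00 + 20.32 h ≈ 02:19 → 02:00 to the nearest hour.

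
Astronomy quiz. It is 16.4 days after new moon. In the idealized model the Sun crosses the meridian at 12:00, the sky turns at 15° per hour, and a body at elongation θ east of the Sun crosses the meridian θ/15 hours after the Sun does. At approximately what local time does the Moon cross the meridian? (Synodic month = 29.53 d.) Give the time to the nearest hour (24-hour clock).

Elongation θ = 360° × 16.4/29.53 ≈ 199.9°.
The Moon trails the Sun by θ/15 = 199.9/15 ≈ 13.33 hours.
12:00 + 13.33 h ≈ 01:20 → 01:00 to the nearest hour.

01:00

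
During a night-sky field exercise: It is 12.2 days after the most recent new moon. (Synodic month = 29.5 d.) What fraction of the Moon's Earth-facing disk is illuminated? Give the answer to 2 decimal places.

0.93

Phase angle: θ = 360°·(12.2 d)/(29.5 d) = 148.9°.
cos 148.9° = (-0.856), so f = (1 − (-0.856))/2 = 0.928.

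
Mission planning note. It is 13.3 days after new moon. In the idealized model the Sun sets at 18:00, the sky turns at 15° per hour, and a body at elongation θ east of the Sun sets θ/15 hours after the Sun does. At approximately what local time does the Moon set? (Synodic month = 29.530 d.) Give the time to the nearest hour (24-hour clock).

Phase angle: θ = 360°·(13.3 d)/(29.530 d) = 162.1°.
Delay after the Sun = 162.1° / (15°/h) ≈ 10.81 h.
18:00 + 10.81 h ≈ 04:49 → 05:00 to the nearest hour.

05:00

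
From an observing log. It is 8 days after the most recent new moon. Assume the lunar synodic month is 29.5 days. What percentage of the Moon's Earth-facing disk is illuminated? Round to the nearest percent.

The Moon has covered 8/29.5 of its cycle, so θ ≈ 360° × 8/29.5 = 97.6°.
cos 97.6° = (-0.133), so f = (1 − (-0.133))/2 = 0.566, so 57%.

57%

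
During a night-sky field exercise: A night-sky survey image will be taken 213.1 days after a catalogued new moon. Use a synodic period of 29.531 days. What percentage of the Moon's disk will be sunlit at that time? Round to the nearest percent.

39%

213.1/29.531 = 7.216 lunations, so 7 complete cycles and 6.38 d into the next.
The Moon has covered 6.38/29.531 of its cycle, so θ ≈ 360° × 6.38/29.531 = 77.8°.
Illuminated fraction = (1 − cos 77.8°)/2 = (1 − 0.211)/2 ≈ 0.394, so 39%.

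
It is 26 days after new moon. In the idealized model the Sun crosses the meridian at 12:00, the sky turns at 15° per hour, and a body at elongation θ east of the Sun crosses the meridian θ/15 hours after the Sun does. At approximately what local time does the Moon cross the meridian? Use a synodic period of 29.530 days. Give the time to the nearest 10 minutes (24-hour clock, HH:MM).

Elongation θ = 360° × 26/29.530 ≈ 317.0°.
At 15° of sky rotation per hour, 317.0° corresponds to a 21.13 h lag.
12:00 + 21.131 h ≈ 09:08 → 09:10 to the nearest ten minutes.

09:10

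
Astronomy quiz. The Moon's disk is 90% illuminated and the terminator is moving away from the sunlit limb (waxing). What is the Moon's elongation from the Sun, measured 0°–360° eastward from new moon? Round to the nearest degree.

143°

cos θ = 1 − 2f = -0.800, giving a principal value of 143.1°.
Waxing ⇒ before full, so θ = 143.1°.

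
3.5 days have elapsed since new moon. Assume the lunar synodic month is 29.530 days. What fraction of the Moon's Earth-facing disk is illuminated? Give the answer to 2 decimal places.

Phase angle: θ = 360°·(3.5 d)/(29.530 d) = 42.7°.
Illuminated fraction = (1 − cos 42.7°)/2 = (1 − 0.735)/2 ≈ 0.132.

0.13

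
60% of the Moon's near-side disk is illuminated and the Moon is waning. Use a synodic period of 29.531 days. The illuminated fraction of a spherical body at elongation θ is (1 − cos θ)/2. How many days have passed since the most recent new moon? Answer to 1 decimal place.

21.2 days

Invert f = (1 − cos θ)/2 to get cos θ = 1 − 2(0.60) = -0.200, hence θ₀ = arccos -0.200 = 101.5°.
Waning ⇒ past full, so θ = 360° − 101.5° = 258.5°.
That fraction of the synodic month is 258.5/360 × 29.531 d ≈ 21.20 d.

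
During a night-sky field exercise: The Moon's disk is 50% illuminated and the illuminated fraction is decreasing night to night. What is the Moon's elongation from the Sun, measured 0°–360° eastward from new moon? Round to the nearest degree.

270°

Invert f = (1 − cos θ)/2 to get cos θ = 1 − 2(0.50) = 0.000, hence θ₀ = arccos 0.000 = 90.0°.
A waning Moon lies in 180°–360°, so θ = 360° − 90.0° = 270.0°.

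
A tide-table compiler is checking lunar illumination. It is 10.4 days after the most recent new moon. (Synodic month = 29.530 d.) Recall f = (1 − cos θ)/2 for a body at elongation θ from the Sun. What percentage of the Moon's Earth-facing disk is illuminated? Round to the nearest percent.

80%

Phase angle: θ = 360°·(10.4 d)/(29.530 d) = 126.8°.
With cos θ = (-0.599), the lit fraction is (1 − (-0.599))/2 ≈ 0.799, so 80%.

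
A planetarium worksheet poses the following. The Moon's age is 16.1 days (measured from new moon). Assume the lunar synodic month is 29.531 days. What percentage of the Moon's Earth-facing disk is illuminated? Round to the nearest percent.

98%

The Moon has covered 16.1/29.531 of its cycle, so θ ≈ 360° × 16.1/29.531 = 196.3°.
With cos θ = (-0.960), the lit fraction is (1 − (-0.960))/2 ≈ 0.980, so 98%.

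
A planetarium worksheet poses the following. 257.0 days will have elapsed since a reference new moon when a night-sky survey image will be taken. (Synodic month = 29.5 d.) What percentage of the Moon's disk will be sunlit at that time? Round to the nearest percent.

62%

Reduce mod P: 257.0 − 8×29.5 = 21.00 d into the current lunation.
The Moon has covered 21.00/29.5 of its cycle, so θ ≈ 360° × 21.00/29.5 = 256.3°.
Illuminated fraction = (1 − cos 256.3°)/2 = (1 − (-0.237))/2 ≈ 0.619, so 62%.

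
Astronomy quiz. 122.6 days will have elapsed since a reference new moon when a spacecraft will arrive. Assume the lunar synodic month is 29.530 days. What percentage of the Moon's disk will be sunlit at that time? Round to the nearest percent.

21%

Reduce mod P: 122.6 − 4×29.530 = 4.48 d into the current lunation.
Elongation θ = 360° × 4.48/29.530 ≈ 54.6°.
With cos θ = 0.579, the lit fraction is (1 − 0.579)/2 ≈ 0.210, so 21%.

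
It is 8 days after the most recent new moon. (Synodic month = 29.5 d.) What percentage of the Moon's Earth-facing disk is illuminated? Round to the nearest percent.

57%

Phase angle: θ = 360°·(8 d)/(29.5 d) = 97.6°.
With cos θ = (-0.133), the lit fraction is (1 − (-0.133))/2 ≈ 0.566, so 57%.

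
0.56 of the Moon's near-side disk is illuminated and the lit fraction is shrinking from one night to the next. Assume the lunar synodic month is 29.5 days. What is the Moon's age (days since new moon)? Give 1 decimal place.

21.6 days

Invert f = (1 − cos θ)/2 to get cos θ = 1 − 2(0.56) = -0.120, hence θ₀ = arccos -0.120 = 96.9°.
Waning ⇒ past full, so θ = 360° − 96.9° = 263.1°.
At 360°/29.5 d per day, 263.1° corresponds to 21.56 days.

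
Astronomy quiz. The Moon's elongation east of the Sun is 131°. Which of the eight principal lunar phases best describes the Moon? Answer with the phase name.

131° lies in the waxing gibbous sector of the 8-phase cycle.

waxing gibbous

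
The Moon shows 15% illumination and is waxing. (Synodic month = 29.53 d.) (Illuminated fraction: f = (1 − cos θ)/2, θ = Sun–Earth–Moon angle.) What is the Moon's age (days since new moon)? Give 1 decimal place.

3.7 days

From f = (1 − cos θ)/2: cos θ = 1 − 2×0.15 = 0.700; arccos → 45.6°.
The Moon is waxing (0°–180°), so θ = 45.6° directly.
That fraction of the synodic month is 45.6/360 × 29.53 d ≈ 3.74 d.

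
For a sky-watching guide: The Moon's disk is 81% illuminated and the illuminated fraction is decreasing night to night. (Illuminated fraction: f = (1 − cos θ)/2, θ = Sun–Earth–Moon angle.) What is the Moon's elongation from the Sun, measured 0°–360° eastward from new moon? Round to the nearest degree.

From f = (1 − cos θ)/2: cos θ = 1 − 2×0.81 = -0.620; arccos → 128.3°.
A waning Moon lies in 180°–360°, so θ = 360° − 128.3° = 231.7°.

232°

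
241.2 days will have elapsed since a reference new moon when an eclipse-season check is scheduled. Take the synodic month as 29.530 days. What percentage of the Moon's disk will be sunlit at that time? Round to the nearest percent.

Reduce mod P: 241.2 − 8×29.530 = 4.96 d into the current lunation.
Phase angle: θ = 360°·(4.96 d)/(29.530 d) = 60.5°.
Illuminated fraction = (1 − cos 60.5°)/2 = (1 − 0.493)/2 ≈ 0.254, so 25%.

25%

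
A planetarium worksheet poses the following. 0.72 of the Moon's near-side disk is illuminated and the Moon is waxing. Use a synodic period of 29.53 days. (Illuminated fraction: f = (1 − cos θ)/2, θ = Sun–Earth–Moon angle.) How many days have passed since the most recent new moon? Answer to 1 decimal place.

9.5 days

From f = (1 − cos θ)/2: cos θ = 1 − 2×0.72 = -0.440; arccos → 116.1°.
Before full moon the principal value applies: θ = 116.1°.
Age = 29.53 × 116.1°/360° ≈ 9.52 days.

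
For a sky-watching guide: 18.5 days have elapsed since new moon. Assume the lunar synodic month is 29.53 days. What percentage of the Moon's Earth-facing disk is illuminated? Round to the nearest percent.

85%

Elongation θ = 360° × 18.5/29.53 ≈ 225.5°.
With cos θ = (-0.700), the lit fraction is (1 − (-0.700))/2 ≈ 0.850, so 85%.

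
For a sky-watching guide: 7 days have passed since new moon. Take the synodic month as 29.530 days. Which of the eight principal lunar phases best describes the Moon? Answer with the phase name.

first quarter

θ ≈ 360° × 7/29.530 = 85°, which falls in the first quarter sector.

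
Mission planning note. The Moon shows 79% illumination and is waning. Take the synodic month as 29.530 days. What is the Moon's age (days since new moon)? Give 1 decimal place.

19.2 days

Invert f = (1 − cos θ)/2 to get cos θ = 1 − 2(0.79) = -0.580, hence θ₀ = arccos -0.580 = 125.5°.
Waning ⇒ past full, so θ = 360° − 125.5° = 234.5°.
Age = 29.530 × 234.5°/360° ≈ 19.24 days.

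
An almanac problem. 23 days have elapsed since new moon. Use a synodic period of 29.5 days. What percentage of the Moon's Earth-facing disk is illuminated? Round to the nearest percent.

Elongation θ = 360° × 23/29.5 ≈ 280.7°.
cos 280.7° = 0.185, so f = (1 − 0.185)/2 = 0.407, so 41%.

41%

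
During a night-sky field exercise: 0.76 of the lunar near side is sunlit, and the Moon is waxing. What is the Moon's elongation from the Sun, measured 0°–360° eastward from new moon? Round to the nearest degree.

121°

Invert f = (1 − cos θ)/2 to get cos θ = 1 − 2(0.76) = -0.520, hence θ₀ = arccos -0.520 = 121.3°.
Before full moon the principal value applies: θ = 121.3°.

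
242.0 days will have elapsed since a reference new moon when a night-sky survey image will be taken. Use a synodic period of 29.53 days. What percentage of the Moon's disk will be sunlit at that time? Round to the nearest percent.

Reduce mod P: 242.0 − 8×29.53 = 5.76 d into the current lunation.
The Moon has covered 5.76/29.53 of its cycle, so θ ≈ 360° × 5.76/29.53 = 70.2°.
Illuminated fraction = (1 − cos 70.2°)/2 = (1 − 0.338)/2 ≈ 0.331, so 33%.

33%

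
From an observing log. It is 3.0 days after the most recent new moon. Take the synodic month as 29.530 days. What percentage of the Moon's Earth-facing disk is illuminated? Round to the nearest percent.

Elongation θ = 360° × 3.0/29.530 ≈ 36.6°.
cos 36.6° = 0.803, so f = (1 − 0.803)/2 = 0.098, so 10%.

10%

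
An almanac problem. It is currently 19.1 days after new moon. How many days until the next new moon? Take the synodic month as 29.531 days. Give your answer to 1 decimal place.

10.4 days

The next new moon completes the synodic month: 29.531 − 19.1 = 10.431 days.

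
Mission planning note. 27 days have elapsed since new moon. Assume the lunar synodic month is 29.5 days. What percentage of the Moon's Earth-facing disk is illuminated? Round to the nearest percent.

7%

Phase angle: θ = 360°·(27 d)/(29.5 d) = 329.5°.
Illuminated fraction = (1 − cos 329.5°)/2 = (1 − 0.862)/2 ≈ 0.069, so 7%.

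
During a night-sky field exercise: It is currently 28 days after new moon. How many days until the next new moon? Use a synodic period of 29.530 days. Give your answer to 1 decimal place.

The next new moon completes the synodic month: 29.530 − 28 = 1.530 days.

1.5 days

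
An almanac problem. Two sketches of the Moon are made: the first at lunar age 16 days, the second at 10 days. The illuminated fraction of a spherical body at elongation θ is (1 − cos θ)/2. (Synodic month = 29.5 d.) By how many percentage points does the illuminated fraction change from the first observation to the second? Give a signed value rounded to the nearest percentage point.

θ₁ = 360° × 16/29.5 = 195.3°, f₁ = (1 − cos θ₁)/2 = 0.982.
θ₂ = 360° × 10/29.5 = 122.0°, f₂ = (1 − cos θ₂)/2 = 0.765.
Change = f₂ − f₁ = -0.217 → -22 percentage points.

-22 pp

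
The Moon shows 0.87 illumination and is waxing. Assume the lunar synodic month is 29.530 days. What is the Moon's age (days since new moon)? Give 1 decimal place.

11.3 days

Invert f = (1 − cos θ)/2 to get cos θ = 1 − 2(0.87) = -0.740, hence θ₀ = arccos -0.740 = 137.7°.
Waxing ⇒ before full, so θ = 137.7°.
That fraction of the synodic month is 137.7/360 × 29.530 d ≈ 11.30 d.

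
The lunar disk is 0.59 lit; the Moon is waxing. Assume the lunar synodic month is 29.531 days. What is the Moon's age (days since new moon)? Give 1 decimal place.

cos θ = 1 − 2f = -0.180, giving a principal value of 100.4°.
Before full moon the principal value applies: θ = 100.4°.
At 360°/29.531 d per day, 100.4° corresponds to 8.23 days.

8.2 days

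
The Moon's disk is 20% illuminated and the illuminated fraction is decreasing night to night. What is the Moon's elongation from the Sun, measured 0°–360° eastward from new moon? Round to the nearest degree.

cos θ = 1 − 2f = 0.600, giving a principal value of 53.1°.
A waning Moon lies in 180°–360°, so θ = 360° − 53.1° = 306.9°.

307°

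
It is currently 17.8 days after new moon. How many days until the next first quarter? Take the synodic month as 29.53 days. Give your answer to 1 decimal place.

19.1 days

First quarter occurs at elongation 90°, i.e. at age 29.53 × 90/360 = 7.383 d.
This lunation's first quarter (7.383 d) has passed, so add one period: 36.913 − 17.8 = 19.113 days.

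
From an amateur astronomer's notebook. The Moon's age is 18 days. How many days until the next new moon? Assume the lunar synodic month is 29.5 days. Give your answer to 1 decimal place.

11.5 days

The next new moon completes the synodic month: 29.5 − 18 = 11.500 days.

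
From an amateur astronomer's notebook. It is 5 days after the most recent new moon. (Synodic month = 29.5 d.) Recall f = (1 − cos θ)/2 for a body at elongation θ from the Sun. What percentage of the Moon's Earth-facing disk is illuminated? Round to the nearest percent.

26%

The Moon has covered 5/29.5 of its cycle, so θ ≈ 360° × 5/29.5 = 61.0°.
Illuminated fraction = (1 − cos 61.0°)/2 = (1 − 0.485)/2 ≈ 0.258, so 26%.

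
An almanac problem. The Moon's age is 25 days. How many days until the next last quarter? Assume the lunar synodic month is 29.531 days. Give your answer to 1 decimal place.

Last quarter occurs at elongation 270°, i.e. at age 29.531 × 270/360 = 22.148 d.
This lunation's last quarter (22.148 d) has passed, so add one period: 51.679 − 25 = 26.679 days.

26.7 days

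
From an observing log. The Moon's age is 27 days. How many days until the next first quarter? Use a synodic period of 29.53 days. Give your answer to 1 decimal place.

9.9 days

First quarter occurs at elongation 90°, i.e. at age 29.53 × 90/360 = 7.383 d.
Already past this cycle's first quarter; the next is at 7.383 + 29.53 = 36.913 d, so 36.913 − 27 = 9.913 days.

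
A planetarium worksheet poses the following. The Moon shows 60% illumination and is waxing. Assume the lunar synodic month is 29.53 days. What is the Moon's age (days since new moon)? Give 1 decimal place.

From f = (1 − cos θ)/2: cos θ = 1 − 2×0.60 = -0.200; arccos → 101.5°.
The Moon is waxing (0°–180°), so θ = 101.5° directly.
Age = 29.53 × 101.5°/360° ≈ 8.33 days.

8.3 days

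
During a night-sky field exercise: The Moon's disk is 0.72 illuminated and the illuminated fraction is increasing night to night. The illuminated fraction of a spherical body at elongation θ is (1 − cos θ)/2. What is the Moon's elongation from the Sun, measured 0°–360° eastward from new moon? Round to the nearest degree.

cos θ = 1 − 2f = -0.440, giving a principal value of 116.1°.
Waxing ⇒ before full, so θ = 116.1°.

116°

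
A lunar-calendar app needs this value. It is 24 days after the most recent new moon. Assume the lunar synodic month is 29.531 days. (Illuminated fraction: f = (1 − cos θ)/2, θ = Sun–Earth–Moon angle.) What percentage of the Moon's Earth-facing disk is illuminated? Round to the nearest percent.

31%

Phase angle: θ = 360°·(24 d)/(29.531 d) = 292.6°.
Illuminated fraction = (1 − cos 292.6°)/2 = (1 − 0.384)/2 ≈ 0.308, so 31%.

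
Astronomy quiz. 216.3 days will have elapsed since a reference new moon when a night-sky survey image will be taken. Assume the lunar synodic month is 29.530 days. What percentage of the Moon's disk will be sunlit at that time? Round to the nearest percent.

216.3/29.530 = 7.325 lunations, so 7 complete cycles and 9.59 d into the next.
Elongation θ = 360° × 9.59/29.530 ≈ 116.9°.
With cos θ = (-0.453), the lit fraction is (1 − (-0.453))/2 ≈ 0.726, so 73%.

73%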